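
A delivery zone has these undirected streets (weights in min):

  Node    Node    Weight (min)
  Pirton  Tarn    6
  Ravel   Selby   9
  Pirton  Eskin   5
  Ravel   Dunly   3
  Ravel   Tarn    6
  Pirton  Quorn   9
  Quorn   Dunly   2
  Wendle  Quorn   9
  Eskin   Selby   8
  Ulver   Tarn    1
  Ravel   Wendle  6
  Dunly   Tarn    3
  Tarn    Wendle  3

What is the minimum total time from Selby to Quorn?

Compare a few routes:
Selby → Ravel → Dunly → Quorn: 9+3+2 = 14
Selby → Ravel → Wendle → Tarn → Dunly → Quorn: 9+6+3+3+2 = 23
Selby → Eskin → Pirton → Quorn: 8+5+9 = 22
Selby → Ravel → Tarn → Dunly → Quorn: 9+6+3+2 = 20
Cheapest is Selby → Ravel → Dunly → Quorn at 14 min.

14 min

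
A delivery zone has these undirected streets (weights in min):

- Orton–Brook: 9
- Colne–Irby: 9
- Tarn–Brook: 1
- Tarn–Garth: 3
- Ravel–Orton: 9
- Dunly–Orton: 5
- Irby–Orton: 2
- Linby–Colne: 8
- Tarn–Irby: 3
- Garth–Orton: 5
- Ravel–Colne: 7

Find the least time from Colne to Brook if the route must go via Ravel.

Best Colne to Ravel: Colne → Ravel costing 7
Shortest Ravel→Brook: Ravel → Orton → Irby → Tarn → Brook = 15
Total via Ravel: 7 + 15 = 22 min.

22 min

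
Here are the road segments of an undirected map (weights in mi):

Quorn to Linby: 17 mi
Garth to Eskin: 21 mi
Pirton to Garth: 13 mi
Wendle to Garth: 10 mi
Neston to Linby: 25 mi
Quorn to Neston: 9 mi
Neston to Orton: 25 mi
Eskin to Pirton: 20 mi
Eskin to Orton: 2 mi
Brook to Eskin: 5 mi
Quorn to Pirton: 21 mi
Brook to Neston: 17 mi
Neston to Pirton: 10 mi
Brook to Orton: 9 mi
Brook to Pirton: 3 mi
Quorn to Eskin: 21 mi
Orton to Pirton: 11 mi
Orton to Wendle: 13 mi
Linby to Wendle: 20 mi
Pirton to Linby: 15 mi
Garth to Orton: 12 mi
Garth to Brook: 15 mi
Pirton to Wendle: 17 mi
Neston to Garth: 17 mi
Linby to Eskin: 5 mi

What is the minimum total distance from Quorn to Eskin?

21 mi

Settle nodes by increasing distance from Quorn:
Quorn: 0
Neston: 9  (via Quorn)
Linby: 17  (via Quorn)
Pirton: 19  (via Neston)
Eskin: 21  (via Quorn)
Shortest route: Quorn–Eskin = 21 mi.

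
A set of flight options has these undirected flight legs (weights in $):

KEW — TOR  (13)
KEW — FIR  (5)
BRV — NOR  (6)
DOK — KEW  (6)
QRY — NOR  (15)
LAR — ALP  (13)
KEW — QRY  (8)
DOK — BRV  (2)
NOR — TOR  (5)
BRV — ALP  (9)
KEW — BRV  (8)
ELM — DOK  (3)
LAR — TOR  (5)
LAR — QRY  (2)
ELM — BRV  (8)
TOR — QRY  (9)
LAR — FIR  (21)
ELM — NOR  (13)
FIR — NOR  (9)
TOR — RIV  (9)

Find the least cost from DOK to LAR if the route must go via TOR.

$18

Shortest DOK→TOR: DOK → BRV → NOR → TOR = 13
Shortest TOR→LAR: TOR → LAR = 5
Total via TOR: 13 + 5 = $18.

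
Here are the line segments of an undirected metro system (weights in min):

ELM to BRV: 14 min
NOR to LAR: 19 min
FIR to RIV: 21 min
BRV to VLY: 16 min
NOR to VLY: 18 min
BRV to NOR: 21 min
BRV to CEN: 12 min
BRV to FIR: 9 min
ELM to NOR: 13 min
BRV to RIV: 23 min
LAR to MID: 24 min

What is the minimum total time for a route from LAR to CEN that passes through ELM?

Best LAR to ELM: LAR–NOR–ELM costing 32
Shortest ELM→CEN: ELM–BRV–CEN = 26
Total via ELM: 32 + 26 = 58 min.

58 min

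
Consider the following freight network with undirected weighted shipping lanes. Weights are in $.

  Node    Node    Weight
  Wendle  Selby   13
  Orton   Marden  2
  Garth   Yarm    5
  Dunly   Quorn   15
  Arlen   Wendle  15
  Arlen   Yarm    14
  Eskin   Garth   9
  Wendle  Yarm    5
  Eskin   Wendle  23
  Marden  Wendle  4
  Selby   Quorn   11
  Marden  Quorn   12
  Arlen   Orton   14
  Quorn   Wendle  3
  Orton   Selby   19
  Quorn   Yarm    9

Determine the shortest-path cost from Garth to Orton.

Compare a few routes:
Garth–Yarm–Quorn–Wendle–Marden–Orton: 5+9+3+4+2 = 23
Garth–Yarm–Wendle–Marden–Orton: 5+5+4+2 = 16
Cheapest is Garth–Yarm–Wendle–Marden–Orton at $16.

$16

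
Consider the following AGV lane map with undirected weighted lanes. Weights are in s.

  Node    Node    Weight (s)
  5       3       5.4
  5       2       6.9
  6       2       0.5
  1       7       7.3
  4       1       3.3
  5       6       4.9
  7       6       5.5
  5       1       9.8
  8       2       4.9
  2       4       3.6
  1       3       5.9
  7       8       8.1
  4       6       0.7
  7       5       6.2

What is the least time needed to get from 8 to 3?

15.3 s

Settle nodes by increasing distance from 8:
8: 0
2: 4.9  (via 8)
6: 5.4  (via 2)
4: 6.1  (via 6)
7: 8.1  (via 8)
1: 9.4  (via 4)
5: 10.3  (via 6)
3: 15.3  (via 1)
Shortest route: 8 → 2 → 6 → 4 → 1 → 3 = 15.3 s.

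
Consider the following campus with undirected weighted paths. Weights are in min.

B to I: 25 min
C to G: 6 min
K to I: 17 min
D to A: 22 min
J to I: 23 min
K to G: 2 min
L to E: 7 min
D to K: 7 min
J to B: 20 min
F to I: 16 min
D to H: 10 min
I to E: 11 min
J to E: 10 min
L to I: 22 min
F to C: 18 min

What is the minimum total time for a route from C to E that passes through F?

45 min

Best C to F: C–F costing 18
Shortest F→E: F–I–E = 27
Total via F: 18 + 27 = 45 min.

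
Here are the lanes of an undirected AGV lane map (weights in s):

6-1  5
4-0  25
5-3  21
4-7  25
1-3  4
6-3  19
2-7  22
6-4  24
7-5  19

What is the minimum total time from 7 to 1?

Compare a few routes:
7 → 4 → 6 → 1: 25+24+5 = 54
7 → 5 → 3 → 1: 19+21+4 = 44
The minimum is 44 s via 7 → 5 → 3 → 1.

44 s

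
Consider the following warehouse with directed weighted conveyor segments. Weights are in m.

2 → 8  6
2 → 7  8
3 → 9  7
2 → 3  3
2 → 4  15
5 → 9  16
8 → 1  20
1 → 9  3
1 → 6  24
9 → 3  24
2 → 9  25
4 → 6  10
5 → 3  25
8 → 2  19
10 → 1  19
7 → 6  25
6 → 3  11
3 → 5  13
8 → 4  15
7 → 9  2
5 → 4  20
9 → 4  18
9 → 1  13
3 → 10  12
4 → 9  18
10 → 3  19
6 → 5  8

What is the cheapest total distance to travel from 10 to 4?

40 m

Settle nodes by increasing distance from 10:
10: 0
1: 19  (via 10)
3: 19  (via 10)
9: 22  (via 1)
5: 32  (via 3)
4: 40  (via 9)
Shortest route: 10 → 1 → 9 → 4 = 40 m.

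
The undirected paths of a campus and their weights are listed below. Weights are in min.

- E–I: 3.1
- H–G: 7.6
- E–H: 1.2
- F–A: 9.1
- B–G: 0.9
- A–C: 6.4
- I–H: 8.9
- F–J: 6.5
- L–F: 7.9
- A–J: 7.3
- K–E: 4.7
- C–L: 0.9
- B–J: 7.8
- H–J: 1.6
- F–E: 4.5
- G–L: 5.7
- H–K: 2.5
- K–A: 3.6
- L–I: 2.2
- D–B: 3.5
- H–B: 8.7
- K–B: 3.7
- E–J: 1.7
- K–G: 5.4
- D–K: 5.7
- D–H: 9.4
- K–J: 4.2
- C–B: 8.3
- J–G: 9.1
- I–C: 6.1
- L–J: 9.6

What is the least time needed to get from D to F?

Enumerating some paths:
D → K → H → E → F: 5.7+2.5+1.2+4.5 = 13.9
D → K → E → F: 5.7+4.7+4.5 = 14.9
The minimum is 13.9 min via D → K → H → E → F.

13.9 min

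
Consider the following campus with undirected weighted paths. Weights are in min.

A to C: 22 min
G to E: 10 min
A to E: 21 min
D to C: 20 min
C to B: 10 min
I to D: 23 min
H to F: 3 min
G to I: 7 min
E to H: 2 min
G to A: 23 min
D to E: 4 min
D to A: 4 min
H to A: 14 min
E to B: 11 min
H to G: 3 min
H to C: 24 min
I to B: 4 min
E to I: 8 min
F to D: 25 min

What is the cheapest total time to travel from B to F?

Running Dijkstra from B:
B: 0
I: 4  (via B)
C: 10  (via B)
E: 11  (via B)
G: 11  (via I)
H: 13  (via E)
D: 15  (via E)
F: 16  (via H)
Shortest route: B → E → H → F = 16 min.

16 min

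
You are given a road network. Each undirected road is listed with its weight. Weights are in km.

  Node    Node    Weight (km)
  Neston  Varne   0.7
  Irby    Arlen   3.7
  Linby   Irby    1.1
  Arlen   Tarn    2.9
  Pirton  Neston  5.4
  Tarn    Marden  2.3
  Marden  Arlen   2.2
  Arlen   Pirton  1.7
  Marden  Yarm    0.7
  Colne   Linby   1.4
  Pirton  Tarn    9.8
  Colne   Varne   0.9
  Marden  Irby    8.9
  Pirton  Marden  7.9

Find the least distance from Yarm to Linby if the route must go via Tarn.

10.7 km

Best Yarm to Tarn: Yarm → Marden → Tarn costing 3
Best Tarn to Linby: Tarn → Arlen → Irby → Linby costing 7.7
Total via Tarn: 3 + 7.7 = 10.7 km.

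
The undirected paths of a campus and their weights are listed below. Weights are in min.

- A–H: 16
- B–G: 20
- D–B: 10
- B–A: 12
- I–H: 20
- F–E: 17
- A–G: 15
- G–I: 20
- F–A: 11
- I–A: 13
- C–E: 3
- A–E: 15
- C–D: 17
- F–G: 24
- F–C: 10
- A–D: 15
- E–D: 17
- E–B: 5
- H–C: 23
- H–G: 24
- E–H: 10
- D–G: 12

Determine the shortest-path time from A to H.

Compare a few routes:
A → E → H: 15+10 = 25
A → H: 16 = 16
Cheapest is A → H at 16 min.

16 min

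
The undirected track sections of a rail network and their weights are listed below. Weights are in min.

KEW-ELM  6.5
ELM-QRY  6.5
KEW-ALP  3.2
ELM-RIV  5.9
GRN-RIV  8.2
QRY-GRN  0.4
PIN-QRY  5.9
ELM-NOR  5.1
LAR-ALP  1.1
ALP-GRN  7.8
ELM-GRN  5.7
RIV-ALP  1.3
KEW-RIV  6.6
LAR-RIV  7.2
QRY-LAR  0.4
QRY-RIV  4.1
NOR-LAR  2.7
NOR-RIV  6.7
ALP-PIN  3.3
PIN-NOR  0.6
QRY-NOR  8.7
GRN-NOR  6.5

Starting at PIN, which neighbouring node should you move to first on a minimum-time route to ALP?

ALP

Candidate routes:
PIN → ALP: 3.3 = 3.3
PIN → NOR → LAR → ALP: 0.6+2.7+1.1 = 4.4
The minimum is 3.3 min via PIN → ALP.
So from PIN the first move is to ALP.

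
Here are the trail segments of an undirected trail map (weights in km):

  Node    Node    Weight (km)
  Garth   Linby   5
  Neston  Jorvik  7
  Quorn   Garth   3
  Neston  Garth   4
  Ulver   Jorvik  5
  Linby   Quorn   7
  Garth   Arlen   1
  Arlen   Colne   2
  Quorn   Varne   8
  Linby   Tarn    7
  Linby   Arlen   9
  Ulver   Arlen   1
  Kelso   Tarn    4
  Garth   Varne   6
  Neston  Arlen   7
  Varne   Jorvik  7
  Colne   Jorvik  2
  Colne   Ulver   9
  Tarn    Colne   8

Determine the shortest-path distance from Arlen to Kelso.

Candidate routes:
Arlen → Linby → Tarn → Kelso: 9+7+4 = 20
Arlen → Colne → Tarn → Kelso: 2+8+4 = 14
Arlen → Garth → Linby → Tarn → Kelso: 1+5+7+4 = 17
Cheapest is Arlen → Colne → Tarn → Kelso at 14 km.

14 km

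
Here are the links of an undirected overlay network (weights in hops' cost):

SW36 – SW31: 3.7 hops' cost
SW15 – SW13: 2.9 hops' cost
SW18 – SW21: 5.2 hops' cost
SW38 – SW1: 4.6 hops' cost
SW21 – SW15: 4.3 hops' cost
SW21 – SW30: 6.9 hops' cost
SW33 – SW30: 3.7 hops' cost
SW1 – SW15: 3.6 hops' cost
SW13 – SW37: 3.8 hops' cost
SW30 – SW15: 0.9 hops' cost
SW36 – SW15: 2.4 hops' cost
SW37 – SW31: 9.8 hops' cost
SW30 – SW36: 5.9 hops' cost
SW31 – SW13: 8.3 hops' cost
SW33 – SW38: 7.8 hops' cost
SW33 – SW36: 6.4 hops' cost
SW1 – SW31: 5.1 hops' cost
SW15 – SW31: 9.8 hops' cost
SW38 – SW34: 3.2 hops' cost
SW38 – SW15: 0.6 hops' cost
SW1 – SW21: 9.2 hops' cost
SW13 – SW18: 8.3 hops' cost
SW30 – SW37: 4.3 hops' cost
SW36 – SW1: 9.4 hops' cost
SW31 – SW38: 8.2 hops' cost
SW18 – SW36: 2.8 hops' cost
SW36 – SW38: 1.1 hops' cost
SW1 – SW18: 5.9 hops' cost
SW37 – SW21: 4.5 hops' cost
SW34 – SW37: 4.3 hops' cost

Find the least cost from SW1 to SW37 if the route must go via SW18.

Best SW1 to SW18: SW1 → SW18 costing 5.9
Best SW18 to SW37: SW18 → SW21 → SW37 costing 9.7
Total via SW18: 5.9 + 9.7 = 15.6 hops' cost.

15.6 hops' cost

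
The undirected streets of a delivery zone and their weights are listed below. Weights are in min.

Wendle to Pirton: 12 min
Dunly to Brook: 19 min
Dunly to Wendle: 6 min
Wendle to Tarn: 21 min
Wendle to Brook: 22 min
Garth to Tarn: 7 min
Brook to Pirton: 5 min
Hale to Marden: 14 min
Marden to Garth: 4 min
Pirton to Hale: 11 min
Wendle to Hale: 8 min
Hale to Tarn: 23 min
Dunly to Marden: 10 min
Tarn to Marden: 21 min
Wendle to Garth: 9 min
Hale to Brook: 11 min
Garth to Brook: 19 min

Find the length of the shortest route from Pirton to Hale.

Compare a few routes:
Pirton → Brook → Hale: 5+11 = 16
Pirton → Hale: 11 = 11
Pirton → Wendle → Hale: 12+8 = 20
Cheapest is Pirton → Hale at 11 min.

11 min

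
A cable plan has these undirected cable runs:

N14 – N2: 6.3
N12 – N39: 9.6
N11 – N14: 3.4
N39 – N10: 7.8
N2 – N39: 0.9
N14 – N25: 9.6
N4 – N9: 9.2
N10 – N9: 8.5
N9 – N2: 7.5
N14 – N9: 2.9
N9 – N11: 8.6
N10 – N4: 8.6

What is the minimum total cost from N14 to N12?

16.8

Running Dijkstra from N14:
N14: 0
N9: 2.9  (via N14)
N11: 3.4  (via N14)
N2: 6.3  (via N14)
N39: 7.2  (via N2)
N25: 9.6  (via N14)
N10: 11.4  (via N9)
N4: 12.1  (via N9)
N12: 16.8  (via N39)
Shortest route: N14 → N2 → N39 → N12 = 16.8.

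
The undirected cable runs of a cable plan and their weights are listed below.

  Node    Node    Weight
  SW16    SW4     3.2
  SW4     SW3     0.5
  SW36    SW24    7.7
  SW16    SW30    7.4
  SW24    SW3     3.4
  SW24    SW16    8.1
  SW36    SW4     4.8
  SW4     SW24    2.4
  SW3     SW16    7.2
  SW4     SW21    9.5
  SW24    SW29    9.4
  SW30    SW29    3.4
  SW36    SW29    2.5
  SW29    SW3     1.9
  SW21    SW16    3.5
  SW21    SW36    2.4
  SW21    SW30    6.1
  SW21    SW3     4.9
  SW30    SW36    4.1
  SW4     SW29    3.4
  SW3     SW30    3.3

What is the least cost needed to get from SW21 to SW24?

7.8

Compare a few routes:
SW21 → SW3 → SW24: 4.9+3.4 = 8.3
SW21 → SW3 → SW4 → SW24: 4.9+0.5+2.4 = 7.8
Cheapest is SW21 → SW3 → SW4 → SW24 at 7.8.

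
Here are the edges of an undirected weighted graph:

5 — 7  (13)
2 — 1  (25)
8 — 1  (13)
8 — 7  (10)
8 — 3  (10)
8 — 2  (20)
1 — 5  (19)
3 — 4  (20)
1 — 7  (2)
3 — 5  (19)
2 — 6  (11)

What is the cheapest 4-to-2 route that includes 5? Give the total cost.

Best 4 to 5: 4–3–5 costing 39
Shortest 5→2: 5–7–1–2 = 40
Total via 5: 39 + 40 = 79.

79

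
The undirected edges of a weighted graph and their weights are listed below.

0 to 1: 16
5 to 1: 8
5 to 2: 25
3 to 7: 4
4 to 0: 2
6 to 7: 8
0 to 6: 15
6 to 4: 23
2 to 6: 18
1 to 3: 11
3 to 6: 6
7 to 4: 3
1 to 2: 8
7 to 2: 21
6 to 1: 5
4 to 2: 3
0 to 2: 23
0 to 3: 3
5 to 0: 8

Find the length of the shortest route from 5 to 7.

13

Compare a few routes:
5–0–4–7: 8+2+3 = 13
5–0–3–7: 8+3+4 = 15
Cheapest is 5–0–4–7 at 13.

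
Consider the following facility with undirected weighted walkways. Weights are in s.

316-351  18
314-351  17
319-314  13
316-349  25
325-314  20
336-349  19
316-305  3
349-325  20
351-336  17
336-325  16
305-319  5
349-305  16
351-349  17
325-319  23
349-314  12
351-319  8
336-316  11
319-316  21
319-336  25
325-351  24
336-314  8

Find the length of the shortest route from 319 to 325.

23 s

Enumerating some paths:
319–325: 23 = 23
319–351–325: 8+24 = 32
319–314–325: 13+20 = 33
The minimum is 23 s via 319–325.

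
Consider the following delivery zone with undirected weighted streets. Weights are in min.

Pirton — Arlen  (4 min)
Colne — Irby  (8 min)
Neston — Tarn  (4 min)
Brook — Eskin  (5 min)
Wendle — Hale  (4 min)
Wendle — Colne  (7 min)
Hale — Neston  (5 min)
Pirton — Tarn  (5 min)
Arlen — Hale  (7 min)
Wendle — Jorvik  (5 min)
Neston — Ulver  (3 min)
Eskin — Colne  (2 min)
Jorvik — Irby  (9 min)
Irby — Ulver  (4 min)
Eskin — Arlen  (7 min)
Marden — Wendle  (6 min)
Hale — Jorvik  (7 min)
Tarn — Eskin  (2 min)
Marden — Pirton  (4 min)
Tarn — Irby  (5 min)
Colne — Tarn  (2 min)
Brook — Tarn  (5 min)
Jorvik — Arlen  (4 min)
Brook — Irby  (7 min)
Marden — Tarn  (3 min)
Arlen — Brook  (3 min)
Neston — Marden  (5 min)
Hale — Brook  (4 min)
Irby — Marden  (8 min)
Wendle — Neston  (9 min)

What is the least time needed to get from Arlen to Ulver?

14 min

Candidate routes:
Arlen → Brook → Irby → Ulver: 3+7+4 = 14
Arlen → Brook → Tarn → Neston → Ulver: 3+5+4+3 = 15
Cheapest is Arlen → Brook → Irby → Ulver at 14 min.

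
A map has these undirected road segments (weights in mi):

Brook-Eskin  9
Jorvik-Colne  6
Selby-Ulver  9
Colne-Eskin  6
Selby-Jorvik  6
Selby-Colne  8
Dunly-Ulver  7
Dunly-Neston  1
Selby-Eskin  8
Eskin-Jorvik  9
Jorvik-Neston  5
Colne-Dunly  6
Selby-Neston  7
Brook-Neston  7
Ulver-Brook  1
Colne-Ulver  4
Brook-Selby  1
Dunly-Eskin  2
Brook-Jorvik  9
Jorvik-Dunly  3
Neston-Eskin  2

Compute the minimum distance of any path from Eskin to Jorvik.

Shortest distances from Eskin:
Eskin: 0
Dunly: 2  (via Eskin)
Neston: 2  (via Eskin)
Jorvik: 5  (via Dunly)
Shortest route: Eskin → Dunly → Jorvik = 5 mi.

5 mi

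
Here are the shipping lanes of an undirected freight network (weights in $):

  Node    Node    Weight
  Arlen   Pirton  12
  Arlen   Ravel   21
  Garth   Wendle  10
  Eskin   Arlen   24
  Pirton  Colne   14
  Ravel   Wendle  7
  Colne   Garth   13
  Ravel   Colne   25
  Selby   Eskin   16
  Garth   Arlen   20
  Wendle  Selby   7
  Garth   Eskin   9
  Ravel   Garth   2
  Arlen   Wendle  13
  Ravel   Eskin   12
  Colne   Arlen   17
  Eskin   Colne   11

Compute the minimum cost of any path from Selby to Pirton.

$32

Enumerating some paths:
Selby → Eskin → Colne → Pirton: 16+11+14 = 41
Selby → Wendle → Ravel → Garth → Colne → Pirton: 7+7+2+13+14 = 43
Selby → Wendle → Garth → Colne → Pirton: 7+10+13+14 = 44
Selby → Wendle → Arlen → Pirton: 7+13+12 = 32
Cheapest is Selby → Wendle → Arlen → Pirton at $32.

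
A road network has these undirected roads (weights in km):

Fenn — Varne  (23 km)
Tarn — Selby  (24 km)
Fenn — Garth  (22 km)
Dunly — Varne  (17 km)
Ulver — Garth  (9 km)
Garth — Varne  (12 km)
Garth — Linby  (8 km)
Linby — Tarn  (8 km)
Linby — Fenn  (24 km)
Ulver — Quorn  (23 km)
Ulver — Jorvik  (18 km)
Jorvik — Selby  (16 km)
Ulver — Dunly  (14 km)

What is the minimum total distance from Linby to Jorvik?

35 km

Shortest distances from Linby:
Linby: 0
Garth: 8  (via Linby)
Tarn: 8  (via Linby)
Ulver: 17  (via Garth)
Varne: 20  (via Garth)
Fenn: 24  (via Linby)
Dunly: 31  (via Ulver)
Selby: 32  (via Tarn)
Jorvik: 35  (via Ulver)
Shortest route: Linby → Garth → Ulver → Jorvik = 35 km.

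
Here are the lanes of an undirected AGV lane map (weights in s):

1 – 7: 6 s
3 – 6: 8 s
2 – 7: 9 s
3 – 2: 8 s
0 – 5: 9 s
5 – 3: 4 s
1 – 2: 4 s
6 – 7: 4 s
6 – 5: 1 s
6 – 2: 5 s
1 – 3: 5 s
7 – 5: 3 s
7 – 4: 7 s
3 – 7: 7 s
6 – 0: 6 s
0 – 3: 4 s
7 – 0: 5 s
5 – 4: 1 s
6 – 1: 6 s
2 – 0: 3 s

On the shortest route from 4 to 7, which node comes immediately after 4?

5

Compare a few routes:
4 - 5 - 7: 1+3 = 4
4 - 7: 7 = 7
4 - 5 - 6 - 7: 1+1+4 = 6
Cheapest is 4 - 5 - 7 at 4 s.
So from 4 the first move is to 5.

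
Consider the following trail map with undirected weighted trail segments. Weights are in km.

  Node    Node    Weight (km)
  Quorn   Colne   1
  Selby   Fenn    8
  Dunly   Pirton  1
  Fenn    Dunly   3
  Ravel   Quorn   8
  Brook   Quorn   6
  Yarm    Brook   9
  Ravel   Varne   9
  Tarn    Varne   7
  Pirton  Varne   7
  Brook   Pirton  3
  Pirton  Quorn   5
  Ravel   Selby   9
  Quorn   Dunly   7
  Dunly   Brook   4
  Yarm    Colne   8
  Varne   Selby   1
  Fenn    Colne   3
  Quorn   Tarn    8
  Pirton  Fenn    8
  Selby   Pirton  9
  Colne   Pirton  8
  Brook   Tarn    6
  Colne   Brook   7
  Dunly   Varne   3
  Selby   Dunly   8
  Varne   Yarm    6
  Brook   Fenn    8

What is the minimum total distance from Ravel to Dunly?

12 km

Enumerating some paths:
Ravel–Selby–Varne–Dunly: 9+1+3 = 13
Ravel–Quorn–Dunly: 8+7 = 15
Ravel–Quorn–Pirton–Dunly: 8+5+1 = 14
Ravel–Varne–Dunly: 9+3 = 12
Cheapest is Ravel–Varne–Dunly at 12 km.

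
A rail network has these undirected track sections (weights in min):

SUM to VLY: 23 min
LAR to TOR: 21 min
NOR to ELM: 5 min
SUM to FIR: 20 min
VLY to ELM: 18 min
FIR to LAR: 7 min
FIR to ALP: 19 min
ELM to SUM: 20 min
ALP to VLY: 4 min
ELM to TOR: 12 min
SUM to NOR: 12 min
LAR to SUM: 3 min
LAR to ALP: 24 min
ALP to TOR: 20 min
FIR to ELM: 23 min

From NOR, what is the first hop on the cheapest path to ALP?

Enumerating some paths:
NOR–SUM–LAR–ALP: 12+3+24 = 39
NOR–SUM–VLY–ALP: 12+23+4 = 39
NOR–ELM–TOR–ALP: 5+12+20 = 37
NOR–ELM–VLY–ALP: 5+18+4 = 27
Cheapest is NOR–ELM–VLY–ALP at 27 min.
So from NOR the first move is to ELM.

ELM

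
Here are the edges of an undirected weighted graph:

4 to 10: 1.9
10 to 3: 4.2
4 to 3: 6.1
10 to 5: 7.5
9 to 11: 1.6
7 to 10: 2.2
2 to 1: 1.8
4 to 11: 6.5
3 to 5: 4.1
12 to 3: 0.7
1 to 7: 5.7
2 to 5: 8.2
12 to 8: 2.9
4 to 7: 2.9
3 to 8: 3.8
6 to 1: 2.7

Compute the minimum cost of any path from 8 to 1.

15.7

Settle nodes by increasing distance from 8:
8: 0
12: 2.9  (via 8)
3: 3.6  (via 12)
5: 7.7  (via 3)
10: 7.8  (via 3)
4: 9.7  (via 3)
7: 10  (via 10)
1: 15.7  (via 7)
Shortest route: 8 → 12 → 3 → 10 → 7 → 1 = 15.7.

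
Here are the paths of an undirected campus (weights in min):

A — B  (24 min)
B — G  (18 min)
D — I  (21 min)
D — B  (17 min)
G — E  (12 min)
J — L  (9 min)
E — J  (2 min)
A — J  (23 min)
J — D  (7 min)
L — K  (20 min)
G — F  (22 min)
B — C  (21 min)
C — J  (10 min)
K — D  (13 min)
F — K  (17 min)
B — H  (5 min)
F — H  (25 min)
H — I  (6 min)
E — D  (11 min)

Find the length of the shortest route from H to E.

Compare a few routes:
H–B–D–J–E: 5+17+7+2 = 31
H–B–D–E: 5+17+11 = 33
Cheapest is H–B–D–J–E at 31 min.

31 min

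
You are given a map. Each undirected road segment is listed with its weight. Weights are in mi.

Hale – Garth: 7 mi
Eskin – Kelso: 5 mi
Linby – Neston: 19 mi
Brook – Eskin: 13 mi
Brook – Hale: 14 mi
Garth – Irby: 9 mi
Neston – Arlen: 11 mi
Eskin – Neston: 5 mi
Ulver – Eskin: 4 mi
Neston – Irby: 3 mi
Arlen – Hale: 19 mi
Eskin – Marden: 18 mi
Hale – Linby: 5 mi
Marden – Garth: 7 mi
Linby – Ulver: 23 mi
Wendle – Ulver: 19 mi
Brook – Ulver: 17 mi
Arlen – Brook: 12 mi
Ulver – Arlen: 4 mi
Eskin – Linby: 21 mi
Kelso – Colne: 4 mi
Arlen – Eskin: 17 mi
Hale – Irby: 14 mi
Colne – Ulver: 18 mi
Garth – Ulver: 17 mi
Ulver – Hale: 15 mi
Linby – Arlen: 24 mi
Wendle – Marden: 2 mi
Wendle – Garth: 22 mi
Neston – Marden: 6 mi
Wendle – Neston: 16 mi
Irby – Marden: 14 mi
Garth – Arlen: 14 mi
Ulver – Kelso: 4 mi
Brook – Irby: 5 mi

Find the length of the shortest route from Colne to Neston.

14 mi

Candidate routes:
Colne - Kelso - Eskin - Neston: 4+5+5 = 14
Colne - Kelso - Ulver - Eskin - Neston: 4+4+4+5 = 17
The minimum is 14 mi via Colne - Kelso - Eskin - Neston.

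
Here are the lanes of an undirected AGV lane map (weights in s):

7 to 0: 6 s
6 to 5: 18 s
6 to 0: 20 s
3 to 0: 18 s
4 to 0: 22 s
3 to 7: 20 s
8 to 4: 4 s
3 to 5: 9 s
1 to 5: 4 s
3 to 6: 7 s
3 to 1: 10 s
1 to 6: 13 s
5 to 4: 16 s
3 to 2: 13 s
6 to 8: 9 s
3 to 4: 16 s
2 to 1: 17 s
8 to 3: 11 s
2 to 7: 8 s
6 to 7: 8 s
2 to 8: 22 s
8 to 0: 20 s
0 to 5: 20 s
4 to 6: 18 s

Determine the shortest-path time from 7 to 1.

Enumerating some paths:
7 - 6 - 1: 8+13 = 21
7 - 6 - 3 - 1: 8+7+10 = 25
The minimum is 21 s via 7 - 6 - 1.

21 s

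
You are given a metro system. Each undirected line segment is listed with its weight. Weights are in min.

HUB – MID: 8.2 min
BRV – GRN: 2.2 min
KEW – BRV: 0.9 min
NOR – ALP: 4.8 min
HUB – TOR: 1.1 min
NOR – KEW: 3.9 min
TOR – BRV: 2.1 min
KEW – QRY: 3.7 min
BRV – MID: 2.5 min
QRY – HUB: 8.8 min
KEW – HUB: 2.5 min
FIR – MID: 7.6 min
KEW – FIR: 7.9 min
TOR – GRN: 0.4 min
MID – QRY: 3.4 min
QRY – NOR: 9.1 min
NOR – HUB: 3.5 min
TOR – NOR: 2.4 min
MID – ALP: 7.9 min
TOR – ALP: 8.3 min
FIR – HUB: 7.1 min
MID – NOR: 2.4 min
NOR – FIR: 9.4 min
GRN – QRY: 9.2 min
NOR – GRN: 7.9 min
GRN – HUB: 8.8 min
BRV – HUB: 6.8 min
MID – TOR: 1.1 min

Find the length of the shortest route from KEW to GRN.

3.1 min

Compare a few routes:
KEW–BRV–GRN: 0.9+2.2 = 3.1
KEW–HUB–TOR–GRN: 2.5+1.1+0.4 = 4
KEW–BRV–TOR–GRN: 0.9+2.1+0.4 = 3.4
Cheapest is KEW–BRV–GRN at 3.1 min.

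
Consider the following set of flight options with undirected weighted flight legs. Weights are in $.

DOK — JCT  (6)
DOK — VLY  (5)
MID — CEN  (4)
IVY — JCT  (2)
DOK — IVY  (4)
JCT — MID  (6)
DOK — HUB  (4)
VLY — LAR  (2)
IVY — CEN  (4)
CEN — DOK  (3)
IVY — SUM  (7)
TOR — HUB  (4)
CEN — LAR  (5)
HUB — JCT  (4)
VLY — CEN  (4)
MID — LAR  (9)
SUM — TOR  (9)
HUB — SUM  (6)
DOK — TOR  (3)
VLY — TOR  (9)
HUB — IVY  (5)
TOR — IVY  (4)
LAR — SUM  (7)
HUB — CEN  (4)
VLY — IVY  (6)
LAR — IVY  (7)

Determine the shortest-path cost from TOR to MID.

$10

Candidate routes:
TOR - IVY - CEN - MID: 4+4+4 = 12
TOR - DOK - CEN - MID: 3+3+4 = 10
TOR - IVY - JCT - MID: 4+2+6 = 12
The minimum is $10 via TOR - DOK - CEN - MID.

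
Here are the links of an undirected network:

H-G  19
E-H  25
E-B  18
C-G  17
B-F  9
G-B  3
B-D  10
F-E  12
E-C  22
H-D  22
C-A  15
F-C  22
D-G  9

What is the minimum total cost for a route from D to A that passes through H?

73

Best D to H: D → H costing 22
Shortest H→A: H → G → C → A = 51
Total via H: 22 + 51 = 73.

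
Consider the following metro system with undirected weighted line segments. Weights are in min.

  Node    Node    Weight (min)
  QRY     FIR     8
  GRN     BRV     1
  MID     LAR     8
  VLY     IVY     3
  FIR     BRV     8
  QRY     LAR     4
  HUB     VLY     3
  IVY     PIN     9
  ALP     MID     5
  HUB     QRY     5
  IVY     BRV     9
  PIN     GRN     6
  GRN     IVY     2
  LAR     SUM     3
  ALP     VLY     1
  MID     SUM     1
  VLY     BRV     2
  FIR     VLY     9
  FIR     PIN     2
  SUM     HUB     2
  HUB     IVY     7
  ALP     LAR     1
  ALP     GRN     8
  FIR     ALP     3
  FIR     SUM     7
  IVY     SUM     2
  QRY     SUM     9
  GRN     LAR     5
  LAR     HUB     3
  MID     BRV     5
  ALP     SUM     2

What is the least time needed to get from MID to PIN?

Running Dijkstra from MID:
MID: 0
SUM: 1  (via MID)
IVY: 3  (via SUM)
HUB: 3  (via SUM)
ALP: 3  (via SUM)
LAR: 4  (via SUM)
VLY: 4  (via ALP)
BRV: 5  (via MID)
GRN: 5  (via IVY)
FIR: 6  (via ALP)
PIN: 8  (via FIR)
Shortest route: MID–SUM–ALP–FIR–PIN = 8 min.

8 min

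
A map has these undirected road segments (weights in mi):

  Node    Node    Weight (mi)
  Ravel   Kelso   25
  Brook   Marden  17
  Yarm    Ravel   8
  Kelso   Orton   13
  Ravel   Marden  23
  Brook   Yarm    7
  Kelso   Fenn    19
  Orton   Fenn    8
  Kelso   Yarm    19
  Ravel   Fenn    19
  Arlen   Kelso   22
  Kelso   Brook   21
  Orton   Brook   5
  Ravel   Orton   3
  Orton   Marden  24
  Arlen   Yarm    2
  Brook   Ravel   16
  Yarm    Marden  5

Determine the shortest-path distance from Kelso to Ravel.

16 mi

Candidate routes:
Kelso–Orton–Ravel: 13+3 = 16
Kelso–Ravel: 25 = 25
The minimum is 16 mi via Kelso–Orton–Ravel.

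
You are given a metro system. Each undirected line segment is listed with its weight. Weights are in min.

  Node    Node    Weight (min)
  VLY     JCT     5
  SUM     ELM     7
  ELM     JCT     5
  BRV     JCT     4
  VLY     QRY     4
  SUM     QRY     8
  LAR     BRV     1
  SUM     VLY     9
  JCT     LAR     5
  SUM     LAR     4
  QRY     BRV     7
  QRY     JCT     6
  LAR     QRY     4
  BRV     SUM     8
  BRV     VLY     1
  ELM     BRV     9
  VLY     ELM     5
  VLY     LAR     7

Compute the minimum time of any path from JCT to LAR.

5 min

Compare a few routes:
JCT - QRY - LAR: 6+4 = 10
JCT - ELM - VLY - BRV - LAR: 5+5+1+1 = 12
JCT - VLY - BRV - LAR: 5+1+1 = 7
JCT - LAR: 5 = 5
Cheapest is JCT - LAR at 5 min.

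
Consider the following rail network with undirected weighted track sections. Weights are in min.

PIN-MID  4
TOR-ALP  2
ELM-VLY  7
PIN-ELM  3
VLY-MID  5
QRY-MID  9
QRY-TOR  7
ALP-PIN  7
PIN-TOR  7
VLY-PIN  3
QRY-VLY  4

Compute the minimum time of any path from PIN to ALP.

7 min

Compare a few routes:
PIN–TOR–ALP: 7+2 = 9
PIN–ALP: 7 = 7
Cheapest is PIN–ALP at 7 min.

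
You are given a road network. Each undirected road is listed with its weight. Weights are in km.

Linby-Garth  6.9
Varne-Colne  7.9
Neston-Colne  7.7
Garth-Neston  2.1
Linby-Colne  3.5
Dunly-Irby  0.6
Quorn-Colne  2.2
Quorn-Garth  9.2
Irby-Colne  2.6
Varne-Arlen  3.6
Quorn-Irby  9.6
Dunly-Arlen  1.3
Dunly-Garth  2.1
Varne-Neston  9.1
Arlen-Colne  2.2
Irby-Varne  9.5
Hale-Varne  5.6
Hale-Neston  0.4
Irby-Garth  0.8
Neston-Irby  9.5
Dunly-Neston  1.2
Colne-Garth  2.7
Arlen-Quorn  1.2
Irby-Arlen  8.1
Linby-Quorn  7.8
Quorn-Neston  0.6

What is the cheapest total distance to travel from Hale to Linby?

6.7 km

Compare a few routes:
Hale → Neston → Quorn → Arlen → Colne → Linby: 0.4+0.6+1.2+2.2+3.5 = 7.9
Hale → Neston → Quorn → Colne → Linby: 0.4+0.6+2.2+3.5 = 6.7
The minimum is 6.7 km via Hale → Neston → Quorn → Colne → Linby.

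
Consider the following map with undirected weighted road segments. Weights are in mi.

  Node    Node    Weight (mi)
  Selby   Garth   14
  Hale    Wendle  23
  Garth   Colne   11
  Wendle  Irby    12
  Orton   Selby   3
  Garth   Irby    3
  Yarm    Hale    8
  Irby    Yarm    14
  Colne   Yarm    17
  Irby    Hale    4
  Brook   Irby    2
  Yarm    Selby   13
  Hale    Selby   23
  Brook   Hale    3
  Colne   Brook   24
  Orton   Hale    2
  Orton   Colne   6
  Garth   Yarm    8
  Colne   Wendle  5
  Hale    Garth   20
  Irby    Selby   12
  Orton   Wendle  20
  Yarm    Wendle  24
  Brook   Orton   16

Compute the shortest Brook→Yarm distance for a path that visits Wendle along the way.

Shortest Brook→Wendle: Brook–Irby–Wendle = 14
Shortest Wendle→Yarm: Wendle–Colne–Orton–Hale–Yarm = 21
Total via Wendle: 14 + 21 = 35 mi.

35 mi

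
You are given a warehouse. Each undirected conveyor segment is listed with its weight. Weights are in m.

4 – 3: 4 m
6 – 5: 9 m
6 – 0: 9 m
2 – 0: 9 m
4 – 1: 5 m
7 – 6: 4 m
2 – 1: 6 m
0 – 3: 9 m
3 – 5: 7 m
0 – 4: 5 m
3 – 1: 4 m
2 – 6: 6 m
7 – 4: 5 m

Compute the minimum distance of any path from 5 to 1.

Shortest distances from 5:
5: 0
3: 7  (via 5)
6: 9  (via 5)
1: 11  (via 3)
Shortest route: 5–3–1 = 11 m.

11 m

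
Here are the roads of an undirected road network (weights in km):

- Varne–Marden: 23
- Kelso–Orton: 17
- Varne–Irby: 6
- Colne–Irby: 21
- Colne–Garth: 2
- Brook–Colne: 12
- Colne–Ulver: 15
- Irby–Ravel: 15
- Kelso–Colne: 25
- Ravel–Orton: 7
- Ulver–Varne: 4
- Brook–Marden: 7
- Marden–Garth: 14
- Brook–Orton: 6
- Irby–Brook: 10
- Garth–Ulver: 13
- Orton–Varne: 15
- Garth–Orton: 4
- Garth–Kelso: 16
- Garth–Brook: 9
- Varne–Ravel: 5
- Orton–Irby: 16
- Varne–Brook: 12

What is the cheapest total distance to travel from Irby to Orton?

Compare a few routes:
Irby → Varne → Ravel → Orton: 6+5+7 = 18
Irby → Varne → Orton: 6+15 = 21
Irby → Orton: 16 = 16
The minimum is 16 km via Irby → Orton.

16 km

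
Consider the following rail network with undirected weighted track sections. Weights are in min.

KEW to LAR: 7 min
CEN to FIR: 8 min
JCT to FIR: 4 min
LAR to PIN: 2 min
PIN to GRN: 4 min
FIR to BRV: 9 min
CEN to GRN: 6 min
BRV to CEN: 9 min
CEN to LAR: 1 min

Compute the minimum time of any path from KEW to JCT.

20 min

Enumerating some paths:
KEW–LAR–CEN–BRV–FIR–JCT: 7+1+9+9+4 = 30
KEW–LAR–CEN–FIR–JCT: 7+1+8+4 = 20
Cheapest is KEW–LAR–CEN–FIR–JCT at 20 min.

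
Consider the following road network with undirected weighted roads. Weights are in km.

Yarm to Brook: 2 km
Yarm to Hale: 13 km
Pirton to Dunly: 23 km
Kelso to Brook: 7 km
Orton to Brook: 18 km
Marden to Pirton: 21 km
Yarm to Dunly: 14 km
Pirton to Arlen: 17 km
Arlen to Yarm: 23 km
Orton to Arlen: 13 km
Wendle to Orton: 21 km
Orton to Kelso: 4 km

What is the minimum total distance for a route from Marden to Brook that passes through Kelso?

Best Marden to Kelso: Marden → Pirton → Arlen → Orton → Kelso costing 55
Shortest Kelso→Brook: Kelso → Brook = 7
Total via Kelso: 55 + 7 = 62 km.

62 km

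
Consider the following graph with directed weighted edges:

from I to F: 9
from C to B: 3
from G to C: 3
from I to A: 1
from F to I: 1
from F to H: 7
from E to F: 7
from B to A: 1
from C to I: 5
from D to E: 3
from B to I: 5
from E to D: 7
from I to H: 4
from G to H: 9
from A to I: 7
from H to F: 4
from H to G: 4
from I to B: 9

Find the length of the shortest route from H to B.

Shortest distances from H:
H: 0
F: 4  (via H)
G: 4  (via H)
I: 5  (via F)
A: 6  (via I)
C: 7  (via G)
B: 10  (via C)
Shortest route: H–G–C–B = 10.

10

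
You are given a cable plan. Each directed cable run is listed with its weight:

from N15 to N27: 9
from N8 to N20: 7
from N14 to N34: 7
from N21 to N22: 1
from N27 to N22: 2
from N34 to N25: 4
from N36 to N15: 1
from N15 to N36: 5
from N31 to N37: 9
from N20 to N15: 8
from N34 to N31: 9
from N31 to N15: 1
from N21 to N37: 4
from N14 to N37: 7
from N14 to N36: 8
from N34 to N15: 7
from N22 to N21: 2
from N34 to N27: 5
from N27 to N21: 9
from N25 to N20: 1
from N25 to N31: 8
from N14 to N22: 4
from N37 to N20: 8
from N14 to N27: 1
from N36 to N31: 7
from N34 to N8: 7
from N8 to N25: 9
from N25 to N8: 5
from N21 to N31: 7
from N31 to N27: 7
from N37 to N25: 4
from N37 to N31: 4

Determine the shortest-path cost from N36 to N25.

20

Running Dijkstra from N36:
N36: 0
N15: 1  (via N36)
N31: 7  (via N36)
N27: 10  (via N15)
N22: 12  (via N27)
N21: 14  (via N22)
N37: 16  (via N31)
N25: 20  (via N37)
Shortest route: N36 → N31 → N37 → N25 = 20.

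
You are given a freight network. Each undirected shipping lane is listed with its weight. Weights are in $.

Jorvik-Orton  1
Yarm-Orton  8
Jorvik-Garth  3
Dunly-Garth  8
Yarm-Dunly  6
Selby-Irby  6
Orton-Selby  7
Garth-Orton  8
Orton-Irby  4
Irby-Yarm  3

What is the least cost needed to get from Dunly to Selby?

Running Dijkstra from Dunly:
Dunly: 0
Yarm: 6  (via Dunly)
Garth: 8  (via Dunly)
Irby: 9  (via Yarm)
Jorvik: 11  (via Garth)
Orton: 12  (via Jorvik)
Selby: 15  (via Irby)
Shortest route: Dunly–Yarm–Irby–Selby = $15.

$15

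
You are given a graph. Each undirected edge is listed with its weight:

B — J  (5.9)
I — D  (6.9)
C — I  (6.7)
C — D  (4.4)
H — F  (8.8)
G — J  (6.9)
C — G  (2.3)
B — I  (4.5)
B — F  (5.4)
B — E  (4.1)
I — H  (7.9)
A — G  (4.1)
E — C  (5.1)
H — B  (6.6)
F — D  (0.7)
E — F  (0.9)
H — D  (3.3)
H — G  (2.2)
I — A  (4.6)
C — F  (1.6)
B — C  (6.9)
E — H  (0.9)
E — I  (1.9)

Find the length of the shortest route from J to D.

Enumerating some paths:
J–G–H–E–F–D: 6.9+2.2+0.9+0.9+0.7 = 11.6
J–B–E–F–D: 5.9+4.1+0.9+0.7 = 11.6
J–B–F–D: 5.9+5.4+0.7 = 12
J–G–C–F–D: 6.9+2.3+1.6+0.7 = 11.5
Cheapest is J–G–C–F–D at 11.5.

11.5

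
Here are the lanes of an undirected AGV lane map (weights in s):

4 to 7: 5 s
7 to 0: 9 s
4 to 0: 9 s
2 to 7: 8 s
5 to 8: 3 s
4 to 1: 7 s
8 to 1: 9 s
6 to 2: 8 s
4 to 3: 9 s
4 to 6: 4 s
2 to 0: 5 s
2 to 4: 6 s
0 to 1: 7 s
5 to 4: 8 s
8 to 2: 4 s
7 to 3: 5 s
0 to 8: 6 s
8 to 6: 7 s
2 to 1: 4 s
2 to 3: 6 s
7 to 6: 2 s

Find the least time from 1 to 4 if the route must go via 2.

Shortest 1→2: 1–2 = 4
Best 2 to 4: 2–4 costing 6
Total via 2: 4 + 6 = 10 s.

10 s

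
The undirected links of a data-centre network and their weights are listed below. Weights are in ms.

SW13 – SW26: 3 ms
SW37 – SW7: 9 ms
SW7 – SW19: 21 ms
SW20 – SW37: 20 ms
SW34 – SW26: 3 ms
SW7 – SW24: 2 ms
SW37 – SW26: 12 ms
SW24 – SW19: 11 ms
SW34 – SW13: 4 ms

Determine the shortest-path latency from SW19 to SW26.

34 ms

Candidate routes:
SW19 - SW7 - SW37 - SW26: 21+9+12 = 42
SW19 - SW24 - SW7 - SW37 - SW26: 11+2+9+12 = 34
The minimum is 34 ms via SW19 - SW24 - SW7 - SW37 - SW26.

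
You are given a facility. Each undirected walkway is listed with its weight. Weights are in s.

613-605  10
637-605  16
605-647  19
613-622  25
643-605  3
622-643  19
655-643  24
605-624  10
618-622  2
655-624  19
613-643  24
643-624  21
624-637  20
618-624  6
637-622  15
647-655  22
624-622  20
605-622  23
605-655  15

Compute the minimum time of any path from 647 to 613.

Candidate routes:
647–605–643–613: 19+3+24 = 46
647–605–613: 19+10 = 29
647–655–605–613: 22+15+10 = 47
The minimum is 29 s via 647–605–613.

29 s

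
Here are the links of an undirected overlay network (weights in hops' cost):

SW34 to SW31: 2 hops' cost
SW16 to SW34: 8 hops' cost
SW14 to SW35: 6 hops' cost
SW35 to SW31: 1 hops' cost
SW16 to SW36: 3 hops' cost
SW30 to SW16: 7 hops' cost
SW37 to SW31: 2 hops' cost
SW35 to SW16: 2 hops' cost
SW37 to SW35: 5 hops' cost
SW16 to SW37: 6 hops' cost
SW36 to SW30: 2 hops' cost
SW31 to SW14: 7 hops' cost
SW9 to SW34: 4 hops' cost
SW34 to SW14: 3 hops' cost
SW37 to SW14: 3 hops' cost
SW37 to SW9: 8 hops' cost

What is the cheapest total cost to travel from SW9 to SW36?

12 hops' cost

Shortest distances from SW9:
SW9: 0
SW34: 4  (via SW9)
SW31: 6  (via SW34)
SW14: 7  (via SW34)
SW35: 7  (via SW31)
SW37: 8  (via SW9)
SW16: 9  (via SW35)
SW36: 12  (via SW16)
Shortest route: SW9–SW34–SW31–SW35–SW16–SW36 = 12 hops' cost.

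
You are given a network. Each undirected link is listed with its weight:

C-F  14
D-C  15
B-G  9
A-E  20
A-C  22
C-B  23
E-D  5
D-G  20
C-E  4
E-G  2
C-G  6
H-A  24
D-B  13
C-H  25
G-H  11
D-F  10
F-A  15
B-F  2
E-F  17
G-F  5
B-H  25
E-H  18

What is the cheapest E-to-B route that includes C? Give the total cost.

Best E to C: E → C costing 4
Shortest C→B: C → G → F → B = 13
Total via C: 4 + 13 = 17.

17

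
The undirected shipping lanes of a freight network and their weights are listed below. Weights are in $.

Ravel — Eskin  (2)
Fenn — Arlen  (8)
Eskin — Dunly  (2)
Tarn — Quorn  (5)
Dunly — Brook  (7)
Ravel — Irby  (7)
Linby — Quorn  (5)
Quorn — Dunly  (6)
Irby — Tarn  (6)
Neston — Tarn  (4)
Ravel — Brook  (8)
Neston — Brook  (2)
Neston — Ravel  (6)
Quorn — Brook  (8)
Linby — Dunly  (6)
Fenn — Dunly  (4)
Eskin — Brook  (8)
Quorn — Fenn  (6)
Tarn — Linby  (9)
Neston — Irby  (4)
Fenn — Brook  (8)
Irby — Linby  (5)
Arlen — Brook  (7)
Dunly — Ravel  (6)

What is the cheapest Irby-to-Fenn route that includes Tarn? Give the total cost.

Best Irby to Tarn: Irby → Tarn costing 6
Shortest Tarn→Fenn: Tarn → Quorn → Fenn = 11
Total via Tarn: 6 + 11 = $17.

$17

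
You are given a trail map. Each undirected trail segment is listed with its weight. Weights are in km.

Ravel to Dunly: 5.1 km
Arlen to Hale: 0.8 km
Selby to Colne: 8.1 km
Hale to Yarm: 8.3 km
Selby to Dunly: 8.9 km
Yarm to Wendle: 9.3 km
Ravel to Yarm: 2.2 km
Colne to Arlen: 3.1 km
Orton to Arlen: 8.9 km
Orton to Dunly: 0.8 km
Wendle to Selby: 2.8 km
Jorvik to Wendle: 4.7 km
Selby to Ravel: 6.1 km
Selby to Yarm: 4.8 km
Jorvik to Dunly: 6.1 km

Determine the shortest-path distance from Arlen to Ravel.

Settle nodes by increasing distance from Arlen:
Arlen: 0
Hale: 0.8  (via Arlen)
Colne: 3.1  (via Arlen)
Orton: 8.9  (via Arlen)
Yarm: 9.1  (via Hale)
Dunly: 9.7  (via Orton)
Selby: 11.2  (via Colne)
Ravel: 11.3  (via Yarm)
Shortest route: Arlen–Hale–Yarm–Ravel = 11.3 km.

11.3 km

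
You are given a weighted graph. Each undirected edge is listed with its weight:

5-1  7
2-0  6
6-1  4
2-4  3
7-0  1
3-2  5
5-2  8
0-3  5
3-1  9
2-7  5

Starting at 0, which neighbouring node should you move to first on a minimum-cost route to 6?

3

Compare a few routes:
0 → 3 → 1 → 6: 5+9+4 = 18
0 → 2 → 5 → 1 → 6: 6+8+7+4 = 25
0 → 2 → 3 → 1 → 6: 6+5+9+4 = 24
0 → 7 → 2 → 3 → 1 → 6: 1+5+5+9+4 = 24
Cheapest is 0 → 3 → 1 → 6 at 18.
So from 0 the first move is to 3.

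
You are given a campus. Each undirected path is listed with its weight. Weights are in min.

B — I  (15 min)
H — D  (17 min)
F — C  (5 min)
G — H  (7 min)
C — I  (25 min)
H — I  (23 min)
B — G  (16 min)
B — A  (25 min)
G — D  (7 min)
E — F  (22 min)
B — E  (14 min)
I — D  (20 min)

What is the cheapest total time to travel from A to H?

48 min

Enumerating some paths:
A → B → I → H: 25+15+23 = 63
A → B → G → H: 25+16+7 = 48
Cheapest is A → B → G → H at 48 min.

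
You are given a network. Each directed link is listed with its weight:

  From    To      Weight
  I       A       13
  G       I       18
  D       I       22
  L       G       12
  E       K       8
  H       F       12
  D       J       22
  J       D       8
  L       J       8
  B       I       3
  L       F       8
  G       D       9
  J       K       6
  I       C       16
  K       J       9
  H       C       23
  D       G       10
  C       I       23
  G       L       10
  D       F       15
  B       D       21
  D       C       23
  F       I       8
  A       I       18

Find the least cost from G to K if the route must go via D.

Shortest G→D: G–D = 9
Shortest D→K: D–J–K = 28
Total via D: 9 + 28 = 37.

37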